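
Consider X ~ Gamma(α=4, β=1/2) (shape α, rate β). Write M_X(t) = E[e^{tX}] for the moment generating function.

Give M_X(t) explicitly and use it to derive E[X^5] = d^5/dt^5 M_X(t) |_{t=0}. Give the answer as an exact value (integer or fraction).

M_X(t) = 1/(16*(1/2 - t)^4)
M′(t) = -8/(32*t^5 - 80*t^4 + 80*t^3 - 40*t^2 + 10*t - 1)
M′′(t) = 80/(64*t^6 - 192*t^5 + 240*t^4 - 160*t^3 + 60*t^2 - 12*t + 1)
M′′′(t) = -960/(128*t^7 - 448*t^6 + 672*t^5 - 560*t^4 + 280*t^3 - 84*t^2 + 14*t - 1)
M′′′′(t) = 13440/(256*t^8 - 1024*t^7 + 1792*t^6 - 1792*t^5 + 1120*t^4 - 448*t^3 + 112*t^2 - 16*t + 1)
M′′′′′(t) = -215040/(512*t^9 - 2304*t^8 + 4608*t^7 - 5376*t^6 + 4032*t^5 - 2016*t^4 + 672*t^3 - 144*t^2 + 18*t - 1)

E[X^5] = M′′′′′(0) = 215040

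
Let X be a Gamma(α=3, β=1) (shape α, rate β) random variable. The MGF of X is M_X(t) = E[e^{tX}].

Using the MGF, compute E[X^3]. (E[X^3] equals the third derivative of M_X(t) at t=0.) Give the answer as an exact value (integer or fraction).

E[X^3] = M′′′(0) = 60

M_X(t) = (1 - t)^(-3)
M′(t) = 3/(t^4 - 4*t^3 + 6*t^2 - 4*t + 1)
M′′(t) = -12/(t^5 - 5*t^4 + 10*t^3 - 10*t^2 + 5*t - 1)
M′′′(t) = 60/(t^6 - 6*t^5 + 15*t^4 - 20*t^3 + 15*t^2 - 6*t + 1)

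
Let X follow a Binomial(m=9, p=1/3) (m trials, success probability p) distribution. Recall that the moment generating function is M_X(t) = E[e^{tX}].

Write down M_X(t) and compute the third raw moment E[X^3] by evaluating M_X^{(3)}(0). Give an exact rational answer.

E[X^3] = D^3[M](0) = 137/3

M_X(t) = (e^(t)/3 + 2/3)^9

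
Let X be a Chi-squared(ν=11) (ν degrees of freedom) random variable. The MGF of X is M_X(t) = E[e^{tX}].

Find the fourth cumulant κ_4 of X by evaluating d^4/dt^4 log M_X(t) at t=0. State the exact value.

κ_4 = K′′′′(0) = 528

M_X(t) = (1 - 2*t)^(-11/2)
K_X(t) = log M_X(t) = -11*log(1 - 2*t)/2
K′(t) = -11/(2*t - 1)
K′′(t) = 22/(4*t^2 - 4*t + 1)
K′′′(t) = -88/(8*t^3 - 12*t^2 + 6*t - 1)
K′′′′(t) = 528/(16*t^4 - 32*t^3 + 24*t^2 - 8*t + 1)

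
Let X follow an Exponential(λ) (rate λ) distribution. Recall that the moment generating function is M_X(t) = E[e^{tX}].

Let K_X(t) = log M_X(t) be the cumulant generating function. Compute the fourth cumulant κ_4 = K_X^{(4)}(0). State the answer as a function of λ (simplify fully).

κ_4 = K′′′′(0) = 6/λ^4

M_X(t) = λ/(λ - t)
K_X(t) = log M_X(t) = log(λ) - log(λ - t)
K′(t) = -1/(-λ + t)
K′′(t) = 1/(λ^2 - 2*λ*t + t^2)
K′′′(t) = -2/(-λ^3 + 3*λ^2*t - 3*λ*t^2 + t^3)
K′′′′(t) = 6/(λ^4 - 4*λ^3*t + 6*λ^2*t^2 - 4*λ*t^3 + t^4)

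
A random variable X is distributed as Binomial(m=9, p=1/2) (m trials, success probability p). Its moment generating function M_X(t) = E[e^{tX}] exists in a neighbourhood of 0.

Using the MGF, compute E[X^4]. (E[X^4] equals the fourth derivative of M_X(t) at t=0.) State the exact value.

E[X^4] = D^4[M](0) = 1395/2

M_X(t) = (e^(t)/2 + 1/2)^9
D^4[M](t) = 6561*e^(9*t)/512 + 72*e^(8*t) + 21609*e^(7*t)/128 + 1701*e^(6*t)/8 + 39375*e^(5*t)/256 + 63*e^(4*t) + 1701*e^(3*t)/128 + 9*e^(2*t)/8 + 9*e^(t)/512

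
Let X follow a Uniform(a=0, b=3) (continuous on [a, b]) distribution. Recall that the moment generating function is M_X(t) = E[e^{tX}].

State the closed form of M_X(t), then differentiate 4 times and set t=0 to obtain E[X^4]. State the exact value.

M_X(t) = (e^(3*t) - 1)/(3*t)
D^4[M](t) = (27*t^4*e^(3*t) - 36*t^3*e^(3*t) + 36*t^2*e^(3*t) - 24*t*e^(3*t) + 8*e^(3*t) - 8)/t^5

E[X^4] = D^4[M](0) = 81/5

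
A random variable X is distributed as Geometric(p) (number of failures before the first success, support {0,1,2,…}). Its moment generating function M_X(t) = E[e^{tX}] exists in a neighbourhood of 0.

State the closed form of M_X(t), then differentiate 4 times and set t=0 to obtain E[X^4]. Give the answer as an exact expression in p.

M_X(t) = p/(-(1 - p)*e^(t) + 1)

E[X^4] = M^(4)(0) = 1 - 15/p + 50/p^2 - 60/p^3 + 24/p^4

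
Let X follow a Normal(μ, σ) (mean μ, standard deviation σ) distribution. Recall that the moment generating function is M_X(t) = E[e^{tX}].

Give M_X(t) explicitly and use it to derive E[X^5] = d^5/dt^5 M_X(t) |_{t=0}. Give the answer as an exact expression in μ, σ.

M_X(t) = e^(μ*t + σ^2*t^2/2)

E[X^5] = M^(5)(0) = μ*(μ^4 + 10*μ^2*σ^2 + 15*σ^4)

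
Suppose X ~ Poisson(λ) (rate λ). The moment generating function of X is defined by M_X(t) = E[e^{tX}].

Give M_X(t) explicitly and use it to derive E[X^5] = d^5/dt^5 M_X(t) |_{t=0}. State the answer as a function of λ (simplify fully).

E[X^5] = M′′′′′(0) = λ*(λ^4 + 10*λ^3 + 25*λ^2 + 15*λ + 1)

M_X(t) = e^(λ*(e^(t) - 1))
M′(t) = λ*e^(-λ)*e^(t)*e^(λ*e^(t))
M′′(t) = (λ^2*e^(2*t)*e^(λ*e^(t)) + λ*e^(t)*e^(λ*e^(t)))*e^(-λ)
M′′′(t) = (λ^3*e^(3*t)*e^(λ*e^(t)) + 3*λ^2*e^(2*t)*e^(λ*e^(t)) + λ*e^(t)*e^(λ*e^(t)))*e^(-λ)
M′′′′(t) = (λ^4*e^(4*t)*e^(λ*e^(t)) + 6*λ^3*e^(3*t)*e^(λ*e^(t)) + 7*λ^2*e^(2*t)*e^(λ*e^(t)) + λ*e^(t)*e^(λ*e^(t)))*e^(-λ)
M′′′′′(t) = (λ^5*e^(5*t)*e^(λ*e^(t)) + 10*λ^4*e^(4*t)*e^(λ*e^(t)) + 25*λ^3*e^(3*t)*e^(λ*e^(t)) + 15*λ^2*e^(2*t)*e^(λ*e^(t)) + λ*e^(t)*e^(λ*e^(t)))*e^(-λ)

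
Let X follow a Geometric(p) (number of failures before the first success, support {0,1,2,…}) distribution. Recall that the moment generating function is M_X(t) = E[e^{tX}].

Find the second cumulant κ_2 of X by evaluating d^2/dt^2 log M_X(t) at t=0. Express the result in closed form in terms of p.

M_X(t) = p/(-(1 - p)*e^(t) + 1)
K_X(t) = log M_X(t) = log(p) - log(-(1 - p)*e^(t) + 1)
dK/dt = (-p*e^(t) + e^(t))/(p*e^(t) - e^(t) + 1)
d^2K/dt^2 = (-p*e^(t) + e^(t))/(p^2*e^(2*t) - 2*p*e^(2*t) + 2*p*e^(t) + e^(2*t) - 2*e^(t) + 1)

κ_2 = d^2K/dt^2 |_{t=0} = (1 - p)/p^2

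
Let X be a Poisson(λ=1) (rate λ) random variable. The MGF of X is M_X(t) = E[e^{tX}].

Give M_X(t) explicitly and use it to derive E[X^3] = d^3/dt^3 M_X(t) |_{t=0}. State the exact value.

E[X^3] = M′′′(0) = 5

M_X(t) = e^(e^(t) - 1)
M′(t) = e^(-1)*e^(t)*e^(e^(t))
M′′(t) = (e^(2*t)*e^(e^(t)) + e^(t)*e^(e^(t)))*e^(-1)
M′′′(t) = (e^(3*t)*e^(e^(t)) + 3*e^(2*t)*e^(e^(t)) + e^(t)*e^(e^(t)))*e^(-1)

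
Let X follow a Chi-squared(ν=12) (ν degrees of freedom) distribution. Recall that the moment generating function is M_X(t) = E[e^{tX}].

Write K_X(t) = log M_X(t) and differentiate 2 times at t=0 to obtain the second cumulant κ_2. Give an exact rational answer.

κ_2 = K′′(0) = 24

M_X(t) = (1 - 2*t)^(-6)
K_X(t) = log M_X(t) = -6*log(1 - 2*t)
K′(t) = -12/(2*t - 1)
K′′(t) = 24/(4*t^2 - 4*t + 1)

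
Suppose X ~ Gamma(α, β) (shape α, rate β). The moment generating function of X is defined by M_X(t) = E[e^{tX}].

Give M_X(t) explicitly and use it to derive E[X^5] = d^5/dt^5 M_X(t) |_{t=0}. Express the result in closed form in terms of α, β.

M_X(t) = (β/(β - t))^α

E[X^5] = M^(5)(0) = α*(α^4 + 10*α^3 + 35*α^2 + 50*α + 24)/β^5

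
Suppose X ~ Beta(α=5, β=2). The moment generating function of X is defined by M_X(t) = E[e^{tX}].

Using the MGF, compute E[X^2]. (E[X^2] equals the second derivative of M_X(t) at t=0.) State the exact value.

M_X(t) = ₁F₁(5; 7; t)
M^(2)(t) = 15*₁F₁(7; 9; t)/28

E[X^2] = M^(2)(0) = 15/28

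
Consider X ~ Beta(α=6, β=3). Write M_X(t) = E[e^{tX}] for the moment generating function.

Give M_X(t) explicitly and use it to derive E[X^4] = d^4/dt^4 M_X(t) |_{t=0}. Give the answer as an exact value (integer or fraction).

M_X(t) = ₁F₁(6; 9; t)
M′(t) = 2*₁F₁(7; 10; t)/3
M′′(t) = 7*₁F₁(8; 11; t)/15
M′′′(t) = 56*₁F₁(9; 12; t)/165
M′′′′(t) = 14*₁F₁(10; 13; t)/55

E[X^4] = M′′′′(0) = 14/55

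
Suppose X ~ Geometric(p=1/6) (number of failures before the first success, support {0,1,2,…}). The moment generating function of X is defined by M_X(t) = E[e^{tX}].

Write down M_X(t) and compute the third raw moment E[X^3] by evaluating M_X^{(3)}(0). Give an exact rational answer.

E[X^3] = M′′′(0) = 905

M_X(t) = 1/(6*(1 - 5*e^(t)/6))
M′(t) = 5*e^(t)/(25*e^(2*t) - 60*e^(t) + 36)
M′′(t) = (-25*e^(2*t) - 30*e^(t))/(125*e^(3*t) - 450*e^(2*t) + 540*e^(t) - 216)
M′′′(t) = (125*e^(3*t) + 600*e^(2*t) + 180*e^(t))/(625*e^(4*t) - 3000*e^(3*t) + 5400*e^(2*t) - 4320*e^(t) + 1296)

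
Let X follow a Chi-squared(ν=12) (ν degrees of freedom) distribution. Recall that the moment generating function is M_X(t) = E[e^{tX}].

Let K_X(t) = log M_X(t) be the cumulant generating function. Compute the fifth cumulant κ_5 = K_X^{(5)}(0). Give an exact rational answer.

M_X(t) = (1 - 2*t)^(-6)
K_X(t) = log M_X(t) = -6*log(1 - 2*t)
K^(5)(t) = -4608/(32*t^5 - 80*t^4 + 80*t^3 - 40*t^2 + 10*t - 1)

κ_5 = K^(5)(0) = 4608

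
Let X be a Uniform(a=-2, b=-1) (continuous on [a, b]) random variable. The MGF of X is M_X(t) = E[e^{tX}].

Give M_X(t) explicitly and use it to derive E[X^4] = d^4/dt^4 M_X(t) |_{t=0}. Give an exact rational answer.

M_X(t) = (e^(-t) - e^(-2*t))/t
M^(4)(t) = (t^4*e^(t) - 16*t^4 + 4*t^3*e^(t) - 32*t^3 + 12*t^2*e^(t) - 48*t^2 + 24*t*e^(t) - 48*t + 24*e^(t) - 24)*e^(-2*t)/t^5

E[X^4] = M^(4)(0) = 31/5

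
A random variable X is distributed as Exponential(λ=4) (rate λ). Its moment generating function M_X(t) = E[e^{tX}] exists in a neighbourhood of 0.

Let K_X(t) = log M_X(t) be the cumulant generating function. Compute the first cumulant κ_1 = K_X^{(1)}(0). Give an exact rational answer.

κ_1 = dK/dt |_{t=0} = 1/4

M_X(t) = 4/(4 - t)
K_X(t) = log M_X(t) = -log(4 - t) + 2*log(2)
dK/dt = -1/(t - 4)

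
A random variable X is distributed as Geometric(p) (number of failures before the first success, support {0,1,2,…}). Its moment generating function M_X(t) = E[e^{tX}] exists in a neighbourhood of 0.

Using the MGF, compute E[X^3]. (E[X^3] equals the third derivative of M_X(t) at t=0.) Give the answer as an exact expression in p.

M_X(t) = p/(-(1 - p)*e^(t) + 1)
dM/dt = (-p^2*e^(t) + p*e^(t))/(p^2*e^(2*t) - 2*p*e^(2*t) + 2*p*e^(t) + e^(2*t) - 2*e^(t) + 1)

E[X^3] = d^3M/dt^3 |_{t=0} = -1 + 7/p - 12/p^2 + 6/p^3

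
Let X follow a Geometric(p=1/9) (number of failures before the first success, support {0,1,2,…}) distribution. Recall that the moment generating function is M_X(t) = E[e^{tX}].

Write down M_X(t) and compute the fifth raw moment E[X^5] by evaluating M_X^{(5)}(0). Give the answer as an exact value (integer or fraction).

M_X(t) = 1/(9*(1 - 8*e^(t)/9))
M′(t) = 8*e^(t)/(64*e^(2*t) - 144*e^(t) + 81)
M′′(t) = (-64*e^(2*t) - 72*e^(t))/(512*e^(3*t) - 1728*e^(2*t) + 1944*e^(t) - 729)
M′′′(t) = (512*e^(3*t) + 2304*e^(2*t) + 648*e^(t))/(4096*e^(4*t) - 18432*e^(3*t) + 31104*e^(2*t) - 23328*e^(t) + 6561)
M′′′′(t) = (-4096*e^(4*t) - 50688*e^(3*t) - 57024*e^(2*t) - 5832*e^(t))/(32768*e^(5*t) - 184320*e^(4*t) + 414720*e^(3*t) - 466560*e^(2*t) + 262440*e^(t) - 59049)

E[X^5] = M′′′′′(0) = 4993928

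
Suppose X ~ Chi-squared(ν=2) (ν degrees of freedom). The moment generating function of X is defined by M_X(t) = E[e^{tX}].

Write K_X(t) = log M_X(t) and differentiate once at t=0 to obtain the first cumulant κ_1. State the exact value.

M_X(t) = 1/(1 - 2*t)
K_X(t) = log M_X(t) = -log(1 - 2*t)
dK/dt = -2/(2*t - 1)

κ_1 = dK/dt |_{t=0} = 2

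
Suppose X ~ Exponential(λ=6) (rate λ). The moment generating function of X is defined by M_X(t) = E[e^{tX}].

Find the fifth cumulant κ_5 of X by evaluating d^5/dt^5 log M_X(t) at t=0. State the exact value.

κ_5 = K′′′′′(0) = 1/324

M_X(t) = 6/(6 - t)
K_X(t) = log M_X(t) = -log(6 - t) + log(6)
K′(t) = -1/(t - 6)
K′′(t) = 1/(t^2 - 12*t + 36)
K′′′(t) = -2/(t^3 - 18*t^2 + 108*t - 216)
K′′′′(t) = 6/(t^4 - 24*t^3 + 216*t^2 - 864*t + 1296)
K′′′′′(t) = -24/(t^5 - 30*t^4 + 360*t^3 - 2160*t^2 + 6480*t - 7776)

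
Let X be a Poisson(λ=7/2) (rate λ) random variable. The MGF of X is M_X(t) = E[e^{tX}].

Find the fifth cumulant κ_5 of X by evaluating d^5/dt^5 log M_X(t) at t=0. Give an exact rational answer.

κ_5 = D^5[K](0) = 7/2

M_X(t) = e^(7*e^(t)/2 - 7/2)
K_X(t) = log M_X(t) = 7*e^(t)/2 - 7/2
D^5[K](t) = 7*e^(t)/2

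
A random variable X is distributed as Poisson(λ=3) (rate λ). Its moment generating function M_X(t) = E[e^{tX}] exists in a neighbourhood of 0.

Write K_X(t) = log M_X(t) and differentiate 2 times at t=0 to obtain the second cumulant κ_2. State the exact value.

κ_2 = K^(2)(0) = 3

M_X(t) = e^(3*e^(t) - 3)
K_X(t) = log M_X(t) = 3*e^(t) - 3
K^(2)(t) = 3*e^(t)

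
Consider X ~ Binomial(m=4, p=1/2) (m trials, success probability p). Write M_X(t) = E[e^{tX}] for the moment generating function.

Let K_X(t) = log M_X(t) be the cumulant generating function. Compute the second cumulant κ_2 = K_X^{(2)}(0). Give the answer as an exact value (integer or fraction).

κ_2 = D^2[K](0) = 1

M_X(t) = (e^(t)/2 + 1/2)^4
K_X(t) = log M_X(t) = 4*log(e^(t)/2 + 1/2)
D^2[K](t) = 4*e^(t)/(e^(2*t) + 2*e^(t) + 1)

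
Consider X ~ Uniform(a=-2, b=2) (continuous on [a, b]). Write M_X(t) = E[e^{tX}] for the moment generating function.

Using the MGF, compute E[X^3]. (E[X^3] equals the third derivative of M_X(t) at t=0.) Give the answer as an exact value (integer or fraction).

E[X^3] = M^(3)(0) = 0

M_X(t) = (e^(2*t) - e^(-2*t))/(4*t)
M^(3)(t) = (4*t^3*e^(4*t) + 4*t^3 - 6*t^2*e^(4*t) + 6*t^2 + 6*t*e^(4*t) + 6*t - 3*e^(4*t) + 3)*e^(-2*t)/(2*t^4)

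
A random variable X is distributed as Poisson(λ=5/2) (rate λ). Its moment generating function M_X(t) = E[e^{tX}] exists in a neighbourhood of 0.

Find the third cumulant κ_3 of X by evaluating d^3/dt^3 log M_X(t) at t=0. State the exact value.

κ_3 = d^3K/dt^3 |_{t=0} = 5/2

M_X(t) = e^(5*e^(t)/2 - 5/2)
K_X(t) = log M_X(t) = 5*e^(t)/2 - 5/2
dK/dt = 5*e^(t)/2
d^2K/dt^2 = 5*e^(t)/2
d^3K/dt^3 = 5*e^(t)/2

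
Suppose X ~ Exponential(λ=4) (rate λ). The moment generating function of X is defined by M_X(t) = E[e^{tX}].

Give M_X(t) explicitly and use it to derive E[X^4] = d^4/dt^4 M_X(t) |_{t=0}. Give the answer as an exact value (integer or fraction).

E[X^4] = M^(4)(0) = 3/32

M_X(t) = 4/(4 - t)
M^(4)(t) = -96/(t^5 - 20*t^4 + 160*t^3 - 640*t^2 + 1280*t - 1024)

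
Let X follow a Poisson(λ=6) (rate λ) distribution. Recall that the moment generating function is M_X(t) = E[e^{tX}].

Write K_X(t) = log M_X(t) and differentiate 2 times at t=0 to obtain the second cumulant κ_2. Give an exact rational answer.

κ_2 = d^2K/dt^2 |_{t=0} = 6

M_X(t) = e^(6*e^(t) - 6)
K_X(t) = log M_X(t) = 6*e^(t) - 6
dK/dt = 6*e^(t)
d^2K/dt^2 = 6*e^(t)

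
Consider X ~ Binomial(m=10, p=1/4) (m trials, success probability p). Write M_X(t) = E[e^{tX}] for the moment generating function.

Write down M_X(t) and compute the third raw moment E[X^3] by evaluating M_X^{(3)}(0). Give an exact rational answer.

M_X(t) = (e^(t)/4 + 3/4)^10

E[X^3] = M′′′(0) = 245/8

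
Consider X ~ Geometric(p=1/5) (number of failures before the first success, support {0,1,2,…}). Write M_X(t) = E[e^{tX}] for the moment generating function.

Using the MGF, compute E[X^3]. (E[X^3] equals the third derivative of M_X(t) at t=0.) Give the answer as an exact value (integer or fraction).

M_X(t) = 1/(5*(1 - 4*e^(t)/5))
D^3[M](t) = (64*e^(3*t) + 320*e^(2*t) + 100*e^(t))/(256*e^(4*t) - 1280*e^(3*t) + 2400*e^(2*t) - 2000*e^(t) + 625)

E[X^3] = D^3[M](0) = 484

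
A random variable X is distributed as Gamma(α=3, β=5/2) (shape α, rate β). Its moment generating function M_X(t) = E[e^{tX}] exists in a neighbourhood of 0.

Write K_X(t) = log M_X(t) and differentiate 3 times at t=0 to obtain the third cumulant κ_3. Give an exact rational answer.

κ_3 = d^3K/dt^3 |_{t=0} = 48/125

M_X(t) = 125/(8*(5/2 - t)^3)
K_X(t) = log M_X(t) = -3*log(5/2 - t) - 3*log(2) + 3*log(5)
dK/dt = -6/(2*t - 5)
d^2K/dt^2 = 12/(4*t^2 - 20*t + 25)
d^3K/dt^3 = -48/(8*t^3 - 60*t^2 + 150*t - 125)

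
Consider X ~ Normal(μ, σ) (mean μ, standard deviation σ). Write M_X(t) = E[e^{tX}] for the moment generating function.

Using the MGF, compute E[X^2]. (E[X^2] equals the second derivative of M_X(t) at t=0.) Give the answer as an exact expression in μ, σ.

M_X(t) = e^(μ*t + σ^2*t^2/2)
dM/dt = μ*e^(μ*t)*e^(σ^2*t^2/2) + σ^2*t*e^(μ*t)*e^(σ^2*t^2/2)
d^2M/dt^2 = μ^2*e^(μ*t)*e^(σ^2*t^2/2) + 2*μ*σ^2*t*e^(μ*t)*e^(σ^2*t^2/2) + σ^4*t^2*e^(μ*t)*e^(σ^2*t^2/2) + σ^2*e^(μ*t)*e^(σ^2*t^2/2)

E[X^2] = d^2M/dt^2 |_{t=0} = μ^2 + σ^2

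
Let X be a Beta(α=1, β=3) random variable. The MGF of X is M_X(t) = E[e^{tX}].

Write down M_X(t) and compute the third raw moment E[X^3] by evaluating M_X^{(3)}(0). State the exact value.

E[X^3] = M^(3)(0) = 1/20

M_X(t) = ₁F₁(1; 4; t)
M^(3)(t) = ₁F₁(4; 7; t)/20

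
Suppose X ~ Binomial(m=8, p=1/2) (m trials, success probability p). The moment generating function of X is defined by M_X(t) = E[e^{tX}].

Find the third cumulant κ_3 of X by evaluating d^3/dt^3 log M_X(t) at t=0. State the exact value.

κ_3 = K′′′(0) = 0

M_X(t) = (e^(t)/2 + 1/2)^8
K_X(t) = log M_X(t) = 8*log(e^(t)/2 + 1/2)
K′(t) = 8*e^(t)/(e^(t) + 1)
K′′(t) = 8*e^(t)/(e^(2*t) + 2*e^(t) + 1)
K′′′(t) = (-8*e^(2*t) + 8*e^(t))/(e^(3*t) + 3*e^(2*t) + 3*e^(t) + 1)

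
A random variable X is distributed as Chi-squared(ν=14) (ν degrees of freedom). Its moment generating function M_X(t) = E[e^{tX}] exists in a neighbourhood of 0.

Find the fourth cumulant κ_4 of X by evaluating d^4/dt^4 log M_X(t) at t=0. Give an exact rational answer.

M_X(t) = (1 - 2*t)^(-7)
K_X(t) = log M_X(t) = -7*log(1 - 2*t)
K^(4)(t) = 672/(16*t^4 - 32*t^3 + 24*t^2 - 8*t + 1)

κ_4 = K^(4)(0) = 672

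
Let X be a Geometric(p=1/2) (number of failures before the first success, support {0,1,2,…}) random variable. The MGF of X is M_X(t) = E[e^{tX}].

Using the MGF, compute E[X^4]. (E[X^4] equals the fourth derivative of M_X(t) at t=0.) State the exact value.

M_X(t) = 1/(2*(1 - e^(t)/2))
D^4[M](t) = (-e^(4*t) - 22*e^(3*t) - 44*e^(2*t) - 8*e^(t))/(e^(5*t) - 10*e^(4*t) + 40*e^(3*t) - 80*e^(2*t) + 80*e^(t) - 32)

E[X^4] = D^4[M](0) = 75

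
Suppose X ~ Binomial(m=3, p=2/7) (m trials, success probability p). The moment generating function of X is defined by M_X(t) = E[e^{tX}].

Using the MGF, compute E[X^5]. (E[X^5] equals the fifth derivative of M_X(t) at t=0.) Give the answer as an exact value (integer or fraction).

M_X(t) = (2*e^(t)/7 + 5/7)^3
M′(t) = 24*e^(3*t)/343 + 120*e^(2*t)/343 + 150*e^(t)/343
M′′(t) = 72*e^(3*t)/343 + 240*e^(2*t)/343 + 150*e^(t)/343
M′′′(t) = 216*e^(3*t)/343 + 480*e^(2*t)/343 + 150*e^(t)/343
M′′′′(t) = 648*e^(3*t)/343 + 960*e^(2*t)/343 + 150*e^(t)/343
M′′′′′(t) = 1944*e^(3*t)/343 + 1920*e^(2*t)/343 + 150*e^(t)/343

E[X^5] = M′′′′′(0) = 4014/343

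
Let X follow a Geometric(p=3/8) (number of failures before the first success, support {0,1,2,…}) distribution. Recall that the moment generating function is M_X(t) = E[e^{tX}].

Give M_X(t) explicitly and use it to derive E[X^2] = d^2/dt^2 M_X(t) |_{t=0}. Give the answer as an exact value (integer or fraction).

E[X^2] = D^2[M](0) = 65/9

M_X(t) = 3/(8*(1 - 5*e^(t)/8))
D^2[M](t) = (-75*e^(2*t) - 120*e^(t))/(125*e^(3*t) - 600*e^(2*t) + 960*e^(t) - 512)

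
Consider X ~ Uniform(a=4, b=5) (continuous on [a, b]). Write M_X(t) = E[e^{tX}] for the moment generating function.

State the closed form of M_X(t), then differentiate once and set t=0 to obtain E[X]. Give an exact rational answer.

E[X] = M′(0) = 9/2

M_X(t) = (e^(5*t) - e^(4*t))/t
M′(t) = (5*t*e^(5*t) - 4*t*e^(4*t) - e^(5*t) + e^(4*t))/t^2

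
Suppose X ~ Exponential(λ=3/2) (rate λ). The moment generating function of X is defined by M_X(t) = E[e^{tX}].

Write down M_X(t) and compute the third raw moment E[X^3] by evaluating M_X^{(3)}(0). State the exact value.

E[X^3] = d^3M/dt^3 |_{t=0} = 16/9

M_X(t) = 3/(2*(3/2 - t))
dM/dt = 6/(4*t^2 - 12*t + 9)
d^2M/dt^2 = -24/(8*t^3 - 36*t^2 + 54*t - 27)
d^3M/dt^3 = 144/(16*t^4 - 96*t^3 + 216*t^2 - 216*t + 81)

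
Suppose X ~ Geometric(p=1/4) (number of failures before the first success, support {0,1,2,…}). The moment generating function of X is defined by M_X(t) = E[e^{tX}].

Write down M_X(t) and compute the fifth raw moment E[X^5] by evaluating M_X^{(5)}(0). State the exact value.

M_X(t) = 1/(4*(1 - 3*e^(t)/4))

E[X^5] = D^5[M](0) = 52923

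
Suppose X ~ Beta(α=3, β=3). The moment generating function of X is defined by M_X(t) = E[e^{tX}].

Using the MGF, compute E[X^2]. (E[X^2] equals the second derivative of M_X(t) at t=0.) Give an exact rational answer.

M_X(t) = ₁F₁(3; 6; t)
M′(t) = ₁F₁(4; 7; t)/2
M′′(t) = 2*₁F₁(5; 8; t)/7

E[X^2] = M′′(0) = 2/7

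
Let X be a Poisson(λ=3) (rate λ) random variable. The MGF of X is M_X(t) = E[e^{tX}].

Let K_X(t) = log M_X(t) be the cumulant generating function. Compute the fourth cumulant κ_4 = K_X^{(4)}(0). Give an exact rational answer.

κ_4 = d^4K/dt^4 |_{t=0} = 3

M_X(t) = e^(3*e^(t) - 3)
K_X(t) = log M_X(t) = 3*e^(t) - 3
dK/dt = 3*e^(t)
d^2K/dt^2 = 3*e^(t)
d^3K/dt^3 = 3*e^(t)
d^4K/dt^4 = 3*e^(t)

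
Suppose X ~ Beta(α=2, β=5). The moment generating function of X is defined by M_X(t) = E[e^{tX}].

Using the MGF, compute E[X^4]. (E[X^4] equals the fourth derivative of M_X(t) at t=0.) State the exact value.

M_X(t) = ₁F₁(2; 7; t)
dM/dt = 2*₁F₁(3; 8; t)/7
d^2M/dt^2 = 3*₁F₁(4; 9; t)/28
d^3M/dt^3 = ₁F₁(5; 10; t)/21
d^4M/dt^4 = ₁F₁(6; 11; t)/42

E[X^4] = d^4M/dt^4 |_{t=0} = 1/42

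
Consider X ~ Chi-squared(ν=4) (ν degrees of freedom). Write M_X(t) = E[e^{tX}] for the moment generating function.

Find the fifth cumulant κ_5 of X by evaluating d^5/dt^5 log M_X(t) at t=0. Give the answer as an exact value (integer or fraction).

M_X(t) = (1 - 2*t)^(-2)
K_X(t) = log M_X(t) = -2*log(1 - 2*t)
K^(5)(t) = -1536/(32*t^5 - 80*t^4 + 80*t^3 - 40*t^2 + 10*t - 1)

κ_5 = K^(5)(0) = 1536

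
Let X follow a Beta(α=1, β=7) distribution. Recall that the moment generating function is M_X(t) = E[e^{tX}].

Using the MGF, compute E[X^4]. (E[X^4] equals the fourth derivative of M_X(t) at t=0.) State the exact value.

E[X^4] = D^4[M](0) = 1/330

M_X(t) = ₁F₁(1; 8; t)
D^4[M](t) = ₁F₁(5; 12; t)/330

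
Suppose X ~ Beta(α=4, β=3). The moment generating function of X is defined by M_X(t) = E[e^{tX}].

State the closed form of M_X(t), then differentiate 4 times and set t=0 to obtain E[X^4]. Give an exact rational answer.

E[X^4] = D^4[M](0) = 1/6

M_X(t) = ₁F₁(4; 7; t)
D^4[M](t) = ₁F₁(8; 11; t)/6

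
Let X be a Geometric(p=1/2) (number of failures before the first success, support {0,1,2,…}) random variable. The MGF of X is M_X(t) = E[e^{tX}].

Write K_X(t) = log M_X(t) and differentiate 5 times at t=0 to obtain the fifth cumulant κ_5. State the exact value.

M_X(t) = 1/(2*(1 - e^(t)/2))
K_X(t) = log M_X(t) = -log(1 - e^(t)/2) - log(2)
K′(t) = -e^(t)/(e^(t) - 2)
K′′(t) = 2*e^(t)/(e^(2*t) - 4*e^(t) + 4)
K′′′(t) = (-2*e^(2*t) - 4*e^(t))/(e^(3*t) - 6*e^(2*t) + 12*e^(t) - 8)
K′′′′(t) = (2*e^(3*t) + 16*e^(2*t) + 8*e^(t))/(e^(4*t) - 8*e^(3*t) + 24*e^(2*t) - 32*e^(t) + 16)
K′′′′′(t) = (-2*e^(4*t) - 44*e^(3*t) - 88*e^(2*t) - 16*e^(t))/(e^(5*t) - 10*e^(4*t) + 40*e^(3*t) - 80*e^(2*t) + 80*e^(t) - 32)

κ_5 = K′′′′′(0) = 150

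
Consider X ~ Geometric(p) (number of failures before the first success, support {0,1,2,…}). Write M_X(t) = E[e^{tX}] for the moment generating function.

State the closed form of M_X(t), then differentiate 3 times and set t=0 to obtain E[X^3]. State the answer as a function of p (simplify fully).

M_X(t) = p/(-(1 - p)*e^(t) + 1)

E[X^3] = D^3[M](0) = -1 + 7/p - 12/p^2 + 6/p^3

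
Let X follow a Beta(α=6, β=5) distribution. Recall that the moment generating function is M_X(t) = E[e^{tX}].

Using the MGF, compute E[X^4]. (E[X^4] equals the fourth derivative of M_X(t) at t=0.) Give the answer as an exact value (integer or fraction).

E[X^4] = d^4M/dt^4 |_{t=0} = 18/143

M_X(t) = ₁F₁(6; 11; t)
dM/dt = 6*₁F₁(7; 12; t)/11
d^2M/dt^2 = 7*₁F₁(8; 13; t)/22
d^3M/dt^3 = 28*₁F₁(9; 14; t)/143
d^4M/dt^4 = 18*₁F₁(10; 15; t)/143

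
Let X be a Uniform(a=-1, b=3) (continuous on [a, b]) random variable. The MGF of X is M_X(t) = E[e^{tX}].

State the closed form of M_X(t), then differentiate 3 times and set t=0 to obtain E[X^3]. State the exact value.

M_X(t) = (e^(3*t) - e^(-t))/(4*t)
M^(3)(t) = (27*t^3*e^(4*t) + t^3 - 27*t^2*e^(4*t) + 3*t^2 + 18*t*e^(4*t) + 6*t - 6*e^(4*t) + 6)*e^(-t)/(4*t^4)

E[X^3] = M^(3)(0) = 5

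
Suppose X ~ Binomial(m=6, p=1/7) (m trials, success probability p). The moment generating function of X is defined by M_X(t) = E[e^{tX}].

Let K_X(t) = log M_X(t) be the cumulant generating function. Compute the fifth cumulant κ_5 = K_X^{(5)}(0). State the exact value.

M_X(t) = (e^(t)/7 + 6/7)^6
K_X(t) = log M_X(t) = 6*log(e^(t)/7 + 6/7)
K^(5)(t) = (-36*e^(4*t) + 2376*e^(3*t) - 14256*e^(2*t) + 7776*e^(t))/(e^(5*t) + 30*e^(4*t) + 360*e^(3*t) + 2160*e^(2*t) + 6480*e^(t) + 7776)

κ_5 = K^(5)(0) = -4140/16807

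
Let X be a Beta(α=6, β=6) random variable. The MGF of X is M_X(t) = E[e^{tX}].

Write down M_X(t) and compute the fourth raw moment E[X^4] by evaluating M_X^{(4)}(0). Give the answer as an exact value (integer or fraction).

E[X^4] = D^4[M](0) = 6/65

M_X(t) = ₁F₁(6; 12; t)
D^4[M](t) = 6*₁F₁(10; 16; t)/65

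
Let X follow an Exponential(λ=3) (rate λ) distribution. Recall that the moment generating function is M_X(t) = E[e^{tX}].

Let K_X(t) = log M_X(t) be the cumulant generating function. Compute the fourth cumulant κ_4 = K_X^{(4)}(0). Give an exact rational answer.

κ_4 = K^(4)(0) = 2/27

M_X(t) = 3/(3 - t)
K_X(t) = log M_X(t) = -log(3 - t) + log(3)
K^(4)(t) = 6/(t^4 - 12*t^3 + 54*t^2 - 108*t + 81)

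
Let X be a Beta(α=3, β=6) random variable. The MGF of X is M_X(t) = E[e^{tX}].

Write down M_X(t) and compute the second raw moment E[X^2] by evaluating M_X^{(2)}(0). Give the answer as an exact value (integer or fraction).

M_X(t) = ₁F₁(3; 9; t)
dM/dt = ₁F₁(4; 10; t)/3
d^2M/dt^2 = 2*₁F₁(5; 11; t)/15

E[X^2] = d^2M/dt^2 |_{t=0} = 2/15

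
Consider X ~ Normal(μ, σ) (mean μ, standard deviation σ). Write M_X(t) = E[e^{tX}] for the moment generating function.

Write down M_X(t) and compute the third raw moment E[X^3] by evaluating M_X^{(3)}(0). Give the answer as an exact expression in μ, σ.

M_X(t) = e^(μ*t + σ^2*t^2/2)

E[X^3] = D^3[M](0) = μ*(μ^2 + 3*σ^2)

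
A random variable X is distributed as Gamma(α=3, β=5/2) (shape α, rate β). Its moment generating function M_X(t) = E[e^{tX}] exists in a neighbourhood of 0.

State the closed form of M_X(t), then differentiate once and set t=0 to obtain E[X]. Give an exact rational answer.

M_X(t) = 125/(8*(5/2 - t)^3)
M′(t) = 750/(16*t^4 - 160*t^3 + 600*t^2 - 1000*t + 625)

E[X] = M′(0) = 6/5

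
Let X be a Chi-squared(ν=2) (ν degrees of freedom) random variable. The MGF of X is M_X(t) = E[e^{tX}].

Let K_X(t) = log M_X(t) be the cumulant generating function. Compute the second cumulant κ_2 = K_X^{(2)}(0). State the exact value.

M_X(t) = 1/(1 - 2*t)
K_X(t) = log M_X(t) = -log(1 - 2*t)
dK/dt = -2/(2*t - 1)
d^2K/dt^2 = 4/(4*t^2 - 4*t + 1)

κ_2 = d^2K/dt^2 |_{t=0} = 4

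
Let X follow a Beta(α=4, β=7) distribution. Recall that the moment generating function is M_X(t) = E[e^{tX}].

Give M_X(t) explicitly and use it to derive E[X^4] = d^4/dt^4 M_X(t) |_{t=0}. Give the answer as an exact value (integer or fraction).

E[X^4] = D^4[M](0) = 5/143

M_X(t) = ₁F₁(4; 11; t)
D^4[M](t) = 5*₁F₁(8; 15; t)/143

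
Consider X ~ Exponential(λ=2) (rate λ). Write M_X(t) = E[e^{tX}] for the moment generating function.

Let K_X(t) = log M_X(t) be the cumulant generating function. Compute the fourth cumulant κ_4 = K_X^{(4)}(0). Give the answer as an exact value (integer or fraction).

κ_4 = D^4[K](0) = 3/8

M_X(t) = 2/(2 - t)
K_X(t) = log M_X(t) = -log(2 - t) + log(2)
D^4[K](t) = 6/(t^4 - 8*t^3 + 24*t^2 - 32*t + 16)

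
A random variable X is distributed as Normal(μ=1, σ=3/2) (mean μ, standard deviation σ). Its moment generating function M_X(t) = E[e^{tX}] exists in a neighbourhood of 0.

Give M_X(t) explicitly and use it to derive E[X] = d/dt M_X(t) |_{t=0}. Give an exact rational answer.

M_X(t) = e^(9*t^2/8 + t)
M′(t) = 9*t*e^(t)*e^(9*t^2/8)/4 + e^(t)*e^(9*t^2/8)

E[X] = M′(0) = 1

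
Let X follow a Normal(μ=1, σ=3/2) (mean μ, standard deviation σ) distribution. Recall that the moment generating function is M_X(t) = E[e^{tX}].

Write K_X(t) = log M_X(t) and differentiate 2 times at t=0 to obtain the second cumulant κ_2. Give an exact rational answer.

κ_2 = d^2K/dt^2 |_{t=0} = 9/4

M_X(t) = e^(9*t^2/8 + t)
K_X(t) = log M_X(t) = 9*t^2/8 + t
dK/dt = 9*t/4 + 1
d^2K/dt^2 = 9/4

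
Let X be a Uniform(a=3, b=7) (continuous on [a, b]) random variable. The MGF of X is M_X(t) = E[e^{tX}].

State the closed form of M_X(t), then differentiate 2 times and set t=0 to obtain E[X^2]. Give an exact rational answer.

E[X^2] = D^2[M](0) = 79/3

M_X(t) = (e^(7*t) - e^(3*t))/(4*t)
D^2[M](t) = (49*t^2*e^(7*t) - 9*t^2*e^(3*t) - 14*t*e^(7*t) + 6*t*e^(3*t) + 2*e^(7*t) - 2*e^(3*t))/(4*t^3)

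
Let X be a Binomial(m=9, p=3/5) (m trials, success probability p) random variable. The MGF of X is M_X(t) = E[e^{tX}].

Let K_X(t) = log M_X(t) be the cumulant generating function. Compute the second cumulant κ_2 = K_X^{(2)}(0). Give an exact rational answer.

M_X(t) = (3*e^(t)/5 + 2/5)^9
K_X(t) = log M_X(t) = 9*log(3*e^(t)/5 + 2/5)
dK/dt = 27*e^(t)/(3*e^(t) + 2)
d^2K/dt^2 = 54*e^(t)/(9*e^(2*t) + 12*e^(t) + 4)

κ_2 = d^2K/dt^2 |_{t=0} = 54/25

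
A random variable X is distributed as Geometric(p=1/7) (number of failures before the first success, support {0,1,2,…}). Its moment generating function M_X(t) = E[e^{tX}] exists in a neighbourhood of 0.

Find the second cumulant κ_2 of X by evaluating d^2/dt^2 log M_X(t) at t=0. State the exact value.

M_X(t) = 1/(7*(1 - 6*e^(t)/7))
K_X(t) = log M_X(t) = -log(1 - 6*e^(t)/7) - log(7)
dK/dt = -6*e^(t)/(6*e^(t) - 7)
d^2K/dt^2 = 42*e^(t)/(36*e^(2*t) - 84*e^(t) + 49)

κ_2 = d^2K/dt^2 |_{t=0} = 42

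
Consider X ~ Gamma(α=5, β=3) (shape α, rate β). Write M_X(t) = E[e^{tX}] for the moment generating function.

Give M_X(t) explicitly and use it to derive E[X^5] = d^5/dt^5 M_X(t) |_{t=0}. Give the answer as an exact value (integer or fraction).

M_X(t) = 243/(3 - t)^5
M′(t) = 1215/(t^6 - 18*t^5 + 135*t^4 - 540*t^3 + 1215*t^2 - 1458*t + 729)
M′′(t) = -7290/(t^7 - 21*t^6 + 189*t^5 - 945*t^4 + 2835*t^3 - 5103*t^2 + 5103*t - 2187)
M′′′(t) = 51030/(t^8 - 24*t^7 + 252*t^6 - 1512*t^5 + 5670*t^4 - 13608*t^3 + 20412*t^2 - 17496*t + 6561)
M′′′′(t) = -408240/(t^9 - 27*t^8 + 324*t^7 - 2268*t^6 + 10206*t^5 - 30618*t^4 + 61236*t^3 - 78732*t^2 + 59049*t - 19683)
M′′′′′(t) = 3674160/(t^10 - 30*t^9 + 405*t^8 - 3240*t^7 + 17010*t^6 - 61236*t^5 + 153090*t^4 - 262440*t^3 + 295245*t^2 - 196830*t + 59049)

E[X^5] = M′′′′′(0) = 560/9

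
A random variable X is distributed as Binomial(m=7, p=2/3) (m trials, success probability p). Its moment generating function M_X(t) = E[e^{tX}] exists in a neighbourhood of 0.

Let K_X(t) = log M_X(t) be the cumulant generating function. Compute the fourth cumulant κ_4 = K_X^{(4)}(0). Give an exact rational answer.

M_X(t) = (2*e^(t)/3 + 1/3)^7
K_X(t) = log M_X(t) = 7*log(2*e^(t)/3 + 1/3)
K^(4)(t) = (56*e^(3*t) - 112*e^(2*t) + 14*e^(t))/(16*e^(4*t) + 32*e^(3*t) + 24*e^(2*t) + 8*e^(t) + 1)

κ_4 = K^(4)(0) = -14/27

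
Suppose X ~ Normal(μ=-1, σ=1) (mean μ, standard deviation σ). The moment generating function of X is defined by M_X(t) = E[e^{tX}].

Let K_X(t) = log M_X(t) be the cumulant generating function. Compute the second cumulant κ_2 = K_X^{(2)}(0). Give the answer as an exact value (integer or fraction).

κ_2 = d^2K/dt^2 |_{t=0} = 1

M_X(t) = e^(t^2/2 - t)
K_X(t) = log M_X(t) = t^2/2 - t
dK/dt = t - 1
d^2K/dt^2 = 1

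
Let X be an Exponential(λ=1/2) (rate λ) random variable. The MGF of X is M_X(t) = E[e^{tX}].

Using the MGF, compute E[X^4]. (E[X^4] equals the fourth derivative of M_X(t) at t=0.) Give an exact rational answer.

E[X^4] = d^4M/dt^4 |_{t=0} = 384

M_X(t) = 1/(2*(1/2 - t))
dM/dt = 2/(4*t^2 - 4*t + 1)
d^2M/dt^2 = -8/(8*t^3 - 12*t^2 + 6*t - 1)
d^3M/dt^3 = 48/(16*t^4 - 32*t^3 + 24*t^2 - 8*t + 1)
d^4M/dt^4 = -384/(32*t^5 - 80*t^4 + 80*t^3 - 40*t^2 + 10*t - 1)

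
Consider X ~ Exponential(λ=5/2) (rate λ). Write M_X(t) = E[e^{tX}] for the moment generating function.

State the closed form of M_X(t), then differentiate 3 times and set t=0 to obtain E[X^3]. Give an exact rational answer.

M_X(t) = 5/(2*(5/2 - t))
D^3[M](t) = 240/(16*t^4 - 160*t^3 + 600*t^2 - 1000*t + 625)

E[X^3] = D^3[M](0) = 48/125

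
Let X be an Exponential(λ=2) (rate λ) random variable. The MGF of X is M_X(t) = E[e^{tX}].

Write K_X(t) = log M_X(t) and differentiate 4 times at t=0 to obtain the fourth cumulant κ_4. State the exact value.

κ_4 = D^4[K](0) = 3/8

M_X(t) = 2/(2 - t)
K_X(t) = log M_X(t) = -log(2 - t) + log(2)
D^4[K](t) = 6/(t^4 - 8*t^3 + 24*t^2 - 32*t + 16)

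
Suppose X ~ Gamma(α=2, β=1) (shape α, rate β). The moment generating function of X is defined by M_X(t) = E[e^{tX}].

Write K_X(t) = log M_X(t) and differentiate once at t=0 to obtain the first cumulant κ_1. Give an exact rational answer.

M_X(t) = (1 - t)^(-2)
K_X(t) = log M_X(t) = -2*log(1 - t)
K′(t) = -2/(t - 1)

κ_1 = K′(0) = 2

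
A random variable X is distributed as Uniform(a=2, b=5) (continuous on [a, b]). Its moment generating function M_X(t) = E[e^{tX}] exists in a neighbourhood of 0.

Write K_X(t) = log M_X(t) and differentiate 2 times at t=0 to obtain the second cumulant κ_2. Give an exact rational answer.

M_X(t) = (e^(5*t) - e^(2*t))/(3*t)
K_X(t) = log M_X(t) = -log(t) + log(e^(5*t) - e^(2*t)) - log(3)
dK/dt = (5*t*e^(3*t) - 2*t - e^(3*t) + 1)/(t*e^(3*t) - t)
d^2K/dt^2 = (-9*t^2*e^(3*t) + e^(6*t) - 2*e^(3*t) + 1)/(t^2*e^(6*t) - 2*t^2*e^(3*t) + t^2)

κ_2 = d^2K/dt^2 |_{t=0} = 3/4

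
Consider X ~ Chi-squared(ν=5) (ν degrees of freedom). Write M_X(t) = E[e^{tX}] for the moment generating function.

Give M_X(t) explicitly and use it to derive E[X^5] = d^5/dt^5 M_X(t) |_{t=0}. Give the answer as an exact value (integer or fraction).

M_X(t) = (1 - 2*t)^(-5/2)

E[X^5] = D^5[M](0) = 45045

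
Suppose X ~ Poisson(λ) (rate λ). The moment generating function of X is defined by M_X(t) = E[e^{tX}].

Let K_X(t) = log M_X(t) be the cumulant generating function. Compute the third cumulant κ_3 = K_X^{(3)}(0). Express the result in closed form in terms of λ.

κ_3 = d^3K/dt^3 |_{t=0} = λ

M_X(t) = e^(λ*(e^(t) - 1))
K_X(t) = log M_X(t) = λ*(e^(t) - 1)
dK/dt = λ*e^(t)
d^2K/dt^2 = λ*e^(t)
d^3K/dt^3 = λ*e^(t)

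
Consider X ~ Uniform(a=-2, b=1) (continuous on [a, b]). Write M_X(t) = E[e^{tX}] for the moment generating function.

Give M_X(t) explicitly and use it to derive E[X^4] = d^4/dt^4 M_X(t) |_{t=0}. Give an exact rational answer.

M_X(t) = (e^(t) - e^(-2*t))/(3*t)
M′(t) = (t*e^(3*t) + 2*t - e^(3*t) + 1)*e^(-2*t)/(3*t^2)
M′′(t) = (t^2*e^(3*t) - 4*t^2 - 2*t*e^(3*t) - 4*t + 2*e^(3*t) - 2)*e^(-2*t)/(3*t^3)
M′′′(t) = (t^3*e^(3*t) + 8*t^3 - 3*t^2*e^(3*t) + 12*t^2 + 6*t*e^(3*t) + 12*t - 6*e^(3*t) + 6)*e^(-2*t)/(3*t^4)
M′′′′(t) = (t^4*e^(3*t) - 16*t^4 - 4*t^3*e^(3*t) - 32*t^3 + 12*t^2*e^(3*t) - 48*t^2 - 24*t*e^(3*t) - 48*t + 24*e^(3*t) - 24)*e^(-2*t)/(3*t^5)

E[X^4] = M′′′′(0) = 11/5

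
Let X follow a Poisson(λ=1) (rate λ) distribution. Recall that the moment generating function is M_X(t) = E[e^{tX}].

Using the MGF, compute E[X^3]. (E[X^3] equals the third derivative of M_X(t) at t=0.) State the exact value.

M_X(t) = e^(e^(t) - 1)
dM/dt = e^(-1)*e^(t)*e^(e^(t))
d^2M/dt^2 = (e^(2*t)*e^(e^(t)) + e^(t)*e^(e^(t)))*e^(-1)
d^3M/dt^3 = (e^(3*t)*e^(e^(t)) + 3*e^(2*t)*e^(e^(t)) + e^(t)*e^(e^(t)))*e^(-1)

E[X^3] = d^3M/dt^3 |_{t=0} = 5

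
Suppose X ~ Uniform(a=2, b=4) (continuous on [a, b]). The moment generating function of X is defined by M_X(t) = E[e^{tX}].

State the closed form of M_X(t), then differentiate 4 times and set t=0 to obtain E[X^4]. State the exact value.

M_X(t) = (e^(4*t) - e^(2*t))/(2*t)
M′(t) = (4*t*e^(4*t) - 2*t*e^(2*t) - e^(4*t) + e^(2*t))/(2*t^2)
M′′(t) = (8*t^2*e^(4*t) - 2*t^2*e^(2*t) - 4*t*e^(4*t) + 2*t*e^(2*t) + e^(4*t) - e^(2*t))/t^3
M′′′(t) = (32*t^3*e^(4*t) - 4*t^3*e^(2*t) - 24*t^2*e^(4*t) + 6*t^2*e^(2*t) + 12*t*e^(4*t) - 6*t*e^(2*t) - 3*e^(4*t) + 3*e^(2*t))/t^4

E[X^4] = M′′′′(0) = 496/5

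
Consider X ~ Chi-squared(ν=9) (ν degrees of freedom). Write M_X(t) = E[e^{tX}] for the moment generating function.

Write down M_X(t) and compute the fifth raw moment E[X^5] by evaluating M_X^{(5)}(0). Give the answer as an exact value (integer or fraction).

E[X^5] = D^5[M](0) = 328185

M_X(t) = (1 - 2*t)^(-9/2)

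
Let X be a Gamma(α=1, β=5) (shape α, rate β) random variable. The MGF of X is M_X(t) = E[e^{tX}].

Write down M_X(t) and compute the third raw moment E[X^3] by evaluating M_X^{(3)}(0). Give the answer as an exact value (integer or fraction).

M_X(t) = 5/(5 - t)
M^(3)(t) = 30/(t^4 - 20*t^3 + 150*t^2 - 500*t + 625)

E[X^3] = M^(3)(0) = 6/125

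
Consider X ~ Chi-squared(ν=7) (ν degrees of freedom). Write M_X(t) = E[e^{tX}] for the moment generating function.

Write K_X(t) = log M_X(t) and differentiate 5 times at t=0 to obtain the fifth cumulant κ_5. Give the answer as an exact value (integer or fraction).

M_X(t) = (1 - 2*t)^(-7/2)
K_X(t) = log M_X(t) = -7*log(1 - 2*t)/2
dK/dt = -7/(2*t - 1)
d^2K/dt^2 = 14/(4*t^2 - 4*t + 1)
d^3K/dt^3 = -56/(8*t^3 - 12*t^2 + 6*t - 1)
d^4K/dt^4 = 336/(16*t^4 - 32*t^3 + 24*t^2 - 8*t + 1)
d^5K/dt^5 = -2688/(32*t^5 - 80*t^4 + 80*t^3 - 40*t^2 + 10*t - 1)

κ_5 = d^5K/dt^5 |_{t=0} = 2688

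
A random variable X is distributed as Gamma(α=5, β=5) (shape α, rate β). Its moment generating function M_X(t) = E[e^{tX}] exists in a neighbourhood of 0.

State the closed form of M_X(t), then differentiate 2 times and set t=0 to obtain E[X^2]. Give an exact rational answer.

M_X(t) = 3125/(5 - t)^5
D^2[M](t) = -93750/(t^7 - 35*t^6 + 525*t^5 - 4375*t^4 + 21875*t^3 - 65625*t^2 + 109375*t - 78125)

E[X^2] = D^2[M](0) = 6/5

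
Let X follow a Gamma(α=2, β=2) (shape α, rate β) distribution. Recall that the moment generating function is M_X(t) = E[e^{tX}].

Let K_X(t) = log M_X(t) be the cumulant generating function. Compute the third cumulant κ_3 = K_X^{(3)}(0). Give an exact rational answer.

κ_3 = d^3K/dt^3 |_{t=0} = 1/2

M_X(t) = 4/(2 - t)^2
K_X(t) = log M_X(t) = -2*log(2 - t) + 2*log(2)
dK/dt = -2/(t - 2)
d^2K/dt^2 = 2/(t^2 - 4*t + 4)
d^3K/dt^3 = -4/(t^3 - 6*t^2 + 12*t - 8)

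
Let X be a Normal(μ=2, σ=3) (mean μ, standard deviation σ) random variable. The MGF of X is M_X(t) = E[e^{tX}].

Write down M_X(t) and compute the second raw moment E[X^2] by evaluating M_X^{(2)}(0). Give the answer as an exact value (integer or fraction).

E[X^2] = D^2[M](0) = 13

M_X(t) = e^(9*t^2/2 + 2*t)
D^2[M](t) = 81*t^2*e^(2*t)*e^(9*t^2/2) + 36*t*e^(2*t)*e^(9*t^2/2) + 13*e^(2*t)*e^(9*t^2/2)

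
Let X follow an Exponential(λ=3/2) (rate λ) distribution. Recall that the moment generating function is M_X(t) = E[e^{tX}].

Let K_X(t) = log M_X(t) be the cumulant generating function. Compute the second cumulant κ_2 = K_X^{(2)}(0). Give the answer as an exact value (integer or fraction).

κ_2 = K′′(0) = 4/9

M_X(t) = 3/(2*(3/2 - t))
K_X(t) = log M_X(t) = -log(3/2 - t) - log(2) + log(3)
K′(t) = -2/(2*t - 3)
K′′(t) = 4/(4*t^2 - 12*t + 9)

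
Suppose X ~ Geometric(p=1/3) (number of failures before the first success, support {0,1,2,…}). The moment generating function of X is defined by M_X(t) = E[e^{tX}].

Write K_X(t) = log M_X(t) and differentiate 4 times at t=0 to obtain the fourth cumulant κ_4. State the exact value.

M_X(t) = 1/(3*(1 - 2*e^(t)/3))
K_X(t) = log M_X(t) = -log(1 - 2*e^(t)/3) - log(3)
D^4[K](t) = (24*e^(3*t) + 144*e^(2*t) + 54*e^(t))/(16*e^(4*t) - 96*e^(3*t) + 216*e^(2*t) - 216*e^(t) + 81)

κ_4 = D^4[K](0) = 222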